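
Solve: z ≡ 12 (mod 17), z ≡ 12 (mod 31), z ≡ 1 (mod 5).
M = 17 × 31 × 5 = 2635. M₁ = 155, y₁ ≡ 9 (mod 17). M₂ = 85, y₂ ≡ 27 (mod 31). M₃ = 527, y₃ ≡ 3 (mod 5). z = 12×155×9 + 12×85×27 + 1×527×3 ≡ 1066 (mod 2635)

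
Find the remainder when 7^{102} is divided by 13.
By Fermat: 7^{12} ≡ 1 (mod 13). 102 = 8×12 + 6. So 7^{102} ≡ 7^{6} ≡ 12 (mod 13)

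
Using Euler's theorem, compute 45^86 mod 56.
By Euler: 45^{24} ≡ 1 (mod 56) since gcd(45, 56) = 1. 86 = 3×24 + 14. So 45^{86} ≡ 45^{14} ≡ 9 (mod 56)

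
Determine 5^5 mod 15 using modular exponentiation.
5 = 4 + 1 (binary 101). Repeated squaring mod 15: 5^1 ≡ 5; 5^2 ≡ 5² = 25 ≡ 10; 5^4 ≡ 10² = 100 ≡ 10. Multiply: 5^5 = 5^4 × 5^1 ≡ 10 × 5 (mod 15): 10 × 5 = 50 ≡ 5. So 5^5 ≡ 5 (mod 15).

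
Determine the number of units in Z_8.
4

Prime factorization: 8 = 2^3
Using the formula φ(n) = n × Π(1 - 1/p) for each prime factor p:
φ(8) = 8 × (1 - 1/2)
φ(8) = 4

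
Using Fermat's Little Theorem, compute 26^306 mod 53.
By Fermat: 26^{52} ≡ 1 (mod 53). 306 = 5×52 + 46. So 26^{306} ≡ 26^{46} ≡ 11 (mod 53)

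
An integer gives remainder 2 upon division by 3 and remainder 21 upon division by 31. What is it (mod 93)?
M = 3 × 31 = 93. M₁ = 31, y₁ ≡ 1 (mod 3). M₂ = 3, y₂ ≡ 21 (mod 31). r = 2×31×1 + 21×3×21 ≡ 83 (mod 93). The smallest positive such number is 83.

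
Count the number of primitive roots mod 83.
Number of primitive roots mod 83 = φ(82) = 40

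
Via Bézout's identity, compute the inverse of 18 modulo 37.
Extended GCD: 18(-2) + 37(1) = 1. So 18^(-1) ≡ 35 ≡ 35 (mod 37). Verify: 18 × 35 = 630 ≡ 1 (mod 37)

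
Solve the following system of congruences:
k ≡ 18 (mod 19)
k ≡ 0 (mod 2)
18

Using the Chinese Remainder Theorem:
M = product of moduli = 38
For equation 1: M_1 = 2, 2 ≡ 2 (mod 19), inverse of 2 mod 19 is 10 (check: 2 × 10 = 20 ≡ 1 (mod 19))
For equation 2: M_2 = 19, 19 ≡ 1 (mod 2), inverse of 19 mod 2 is 1 (check: 1 × 1 = 1 ≡ 1 (mod 2))
Combine: k ≡ Σ r_i×M_i×(M_i⁻¹ mod m_i) = 18×2×10 + 0×19×1 = 360 + 0 = 360
360 mod 38 = 18
k ≡ 18 (mod 38)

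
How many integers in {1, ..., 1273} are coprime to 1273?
1188

Prime factorization: 1273 = 19 × 67
Using the formula φ(n) = n × Π(1 - 1/p) for each prime factor p:
φ(1273) = 1273 × (1 - 1/19) × (1 - 1/67)
φ(1273) = 1188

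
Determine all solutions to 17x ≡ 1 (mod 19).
9

Since gcd(17, 19) = 1 divides 1, a solution exists.
Multiply both sides by the inverse of 17 mod 19:
  17^(-1) mod 19 = 9
  x ≡ 9 × 1 ≡ 9 ≡ 9 (mod 19)
Verification: 17 × 9 = 153 = 8 × 19 + 1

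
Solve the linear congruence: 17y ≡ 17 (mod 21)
1

Since gcd(17, 21) = 1 divides 17, a solution exists.
Multiply both sides by the inverse of 17 mod 21:
  17^(-1) mod 21 = 5
  x ≡ 5 × 17 ≡ 85 ≡ 1 (mod 21)
Verification: 17 × 1 = 17 = 0 × 21 + 17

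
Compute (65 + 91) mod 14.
2

(65 + 91) = 156
156 mod 14 = 2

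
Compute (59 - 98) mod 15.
6

(59 - 98) = -39
-39 mod 15 = 6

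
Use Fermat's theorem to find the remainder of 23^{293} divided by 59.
13

By Fermat's Little Theorem, a^(p-1) ≡ 1 (mod p) for prime p and gcd(a, p) = 1
Here p = 59, so 23^58 ≡ 1 (mod 59)
We can reduce the exponent: 293 mod 58 = 3
So 23^293 ≡ 23^3 (mod 59)
Computing: 23^3 mod 59 = 13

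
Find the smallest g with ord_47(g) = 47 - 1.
p - 1 = 46 has prime divisors 2, 23. h is a primitive root mod 47 iff h^(46/q) ≢ 1 (mod 47) for each such q.
h = 2: 2^23 ≡ 1, 2^2 ≡ 4 (mod 47); 2^23 ≡ 1, so not a primitive root.
h = 3: 3^23 ≡ 1, 3^2 ≡ 9 (mod 47); 3^23 ≡ 1, so not a primitive root.
h = 4: 4^23 ≡ 1, 4^2 ≡ 16 (mod 47); 4^23 ≡ 1, so not a primitive root.
h = 5: 5^23 ≡ 46, 5^2 ≡ 25 (mod 47); none is 1, so 5 has order 46 and is a primitive root.
The smallest primitive root mod 47 is g = 5.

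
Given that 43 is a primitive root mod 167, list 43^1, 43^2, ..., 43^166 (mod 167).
g^1, g^2, ..., g^{166} mod 167: {43, 12, 15, 144, 13, 58, 156, 28, 35, 2, 86, 24, 30, 121, 26, 116, 145, 56, 70, 4, 5, 48, 60, 75, 52, 65, 123, 112, 140, 8, 10, 96, 120, 150, 104, 130, 79, 57, 113, 16, 20, 25, 73, 133, 41, 93, 158, 114, 59, 32, 40, 50, 146, 99, 82, 19, 149, 61, 118, 64, 80, 100, 125, 31, 164, 38, 131, 122, 69, 128, 160, 33, 83, 62, 161, 76, 95, 77, 138, 89, 153, 66, 166, 124, 155, 152, 23, 154, 109, 11, 139, 132, 165, 81, 143, 137, 46, 141, 51, 22, 111, 97, 163, 162, 119, 107, 92, 115, 102, 44, 55, 27, 159, 157, 71, 47, 17, 63, 37, 88, 110, 54, 151, 147, 142, 94, 34, 126, 74, 9, 53, 108, 135, 127, 117, 21, 68, 85, 148, 18, 106, 49, 103, 87, 67, 42, 136, 3, 129, 36, 45, 98, 39, 7, 134, 84, 105, 6, 91, 72, 90, 29, 78, 14, 101, 1}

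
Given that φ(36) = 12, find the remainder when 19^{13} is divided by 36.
By Euler: 19^{12} ≡ 1 (mod 36) since gcd(19, 36) = 1. 13 = 1×12 + 1. So 19^{13} ≡ 19^{1} ≡ 19 (mod 36)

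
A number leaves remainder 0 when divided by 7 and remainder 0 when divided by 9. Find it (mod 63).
M = 7 × 9 = 63. M₁ = 9, y₁ ≡ 4 (mod 7). M₂ = 7, y₂ ≡ 4 (mod 9). n = 0×9×4 + 0×7×4 ≡ 0 (mod 63)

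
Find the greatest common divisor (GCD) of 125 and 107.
1

Using the Euclidean algorithm:
125 = 1 × 107 + 18
107 = 5 × 18 + 17
18 = 1 × 17 + 1
17 = 17 × 1 + 0

GCD(125, 107) = 1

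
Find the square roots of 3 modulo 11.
The square roots of 3 mod 11 are 5 and 6. Verify: 5² = 25 ≡ 3 (mod 11)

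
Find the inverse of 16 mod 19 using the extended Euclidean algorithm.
Extended GCD: 16(6) + 19(-5) = 1. So 16^(-1) ≡ 6 ≡ 6 (mod 19). Verify: 16 × 6 = 96 ≡ 1 (mod 19)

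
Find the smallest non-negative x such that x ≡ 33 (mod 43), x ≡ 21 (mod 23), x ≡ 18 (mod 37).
15040

Using the Chinese Remainder Theorem:
M = product of moduli = 36593
For equation 1: M_1 = 851, 851 ≡ 34 (mod 43), inverse of 851 mod 43 is 19 (check: 34 × 19 = 646 ≡ 1 (mod 43))
For equation 2: M_2 = 1591, 1591 ≡ 4 (mod 23), inverse of 1591 mod 23 is 6 (check: 4 × 6 = 24 ≡ 1 (mod 23))
For equation 3: M_3 = 989, 989 ≡ 27 (mod 37), inverse of 989 mod 37 is 11 (check: 27 × 11 = 297 ≡ 1 (mod 37))
Combine: x ≡ Σ r_i×M_i×(M_i⁻¹ mod m_i) = 33×851×19 + 21×1591×6 + 18×989×11 = 533577 + 200466 + 195822 = 929865
929865 mod 36593 = 15040
x ≡ 15040 (mod 36593)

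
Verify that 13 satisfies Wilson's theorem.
(12)! mod 13 = 12. Since this equals -1 (mod 13), Wilson confirms 13 is prime.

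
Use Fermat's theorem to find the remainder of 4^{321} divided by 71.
49

By Fermat's Little Theorem, a^(p-1) ≡ 1 (mod p) for prime p and gcd(a, p) = 1
Here p = 71, so 4^70 ≡ 1 (mod 71)
We can reduce the exponent: 321 mod 70 = 41
So 4^321 ≡ 4^41 (mod 71)
Computing: 4^41 mod 71 = 49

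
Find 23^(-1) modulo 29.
24

Using Extended Euclidean Algorithm:
gcd(23, 29) = 1
Bezout coefficients: 23 × -5 + 29 × 4 = 1
So 23 × -5 ≡ 1 (mod 29)
The inverse is -5 mod 29 = 24
Verification: 23 × 24 = 552 = 19 × 29 + 1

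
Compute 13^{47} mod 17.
4

Using successive squaring:
Binary expansion of 47: 101111
Powers of 13 mod 17 (each is the square of the previous):
  13^1 ≡ 13 (mod 17)
  13^2 ≡ 13² = 169 ≡ 16 (mod 17)
  13^4 ≡ 16² = 256 ≡ 1 (mod 17)
  13^8 ≡ 1² = 1 ≡ 1 (mod 17)
  13^16 ≡ 1² = 1 ≡ 1 (mod 17)
  13^32 ≡ 1² = 1 ≡ 1 (mod 17)
47 = 32 + 8 + 4 + 2 + 1, so 13^47 = 13^32 × 13^8 × 13^4 × 13^2 × 13^1 ≡ 1 × 1 × 1 × 16 × 13 (mod 17)
Multiplying step by step:
  1 × 1 = 1 ≡ 1 (mod 17)
  1 × 1 = 1 ≡ 1 (mod 17)
  1 × 16 = 16 ≡ 16 (mod 17)
  16 × 13 = 208 ≡ 4 (mod 17)
Result: 13^47 ≡ 4 (mod 17)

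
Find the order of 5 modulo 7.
Powers of 5 mod 7: 5^1≡5, 5^2≡4, 5^3≡6, 5^4≡2, 5^5≡3, 5^6≡1. Order = 6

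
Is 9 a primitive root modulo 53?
No

To verify, check if 9^(52/q) ≢ 1 (mod 53) for each prime divisor q of 52
Divisors of 52 = 52: [1, 2, 4, 13, 26, 52]
  9^(52/2) = 9^26 ≡ 1 (mod 53)
  9^(52/13) = 9^4 ≡ 42 (mod 53)
Conclusion: 9 is not a primitive root modulo 53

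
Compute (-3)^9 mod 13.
(-3) ≡ 10 (mod 13). 9 = 8 + 1 (binary 1001). Repeated squaring mod 13: 10^1 ≡ 10; 10^2 ≡ 10² = 100 ≡ 9; 10^4 ≡ 9² = 81 ≡ 3; 10^8 ≡ 3² = 9 ≡ 9. Multiply: (-3)^9 ≡ 10^8 × 10^1 ≡ 9 × 10 (mod 13): 9 × 10 = 90 ≡ 12. So (-3)^9 ≡ 12 (mod 13).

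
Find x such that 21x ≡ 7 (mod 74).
25

Since gcd(21, 74) = 1 divides 7, a solution exists.
Multiply both sides by the inverse of 21 mod 74:
  21^(-1) mod 74 = 67
  x ≡ 67 × 7 ≡ 469 ≡ 25 (mod 74)
Verification: 21 × 25 = 525 = 7 × 74 + 7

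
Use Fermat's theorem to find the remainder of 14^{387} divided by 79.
15

By Fermat's Little Theorem, a^(p-1) ≡ 1 (mod p) for prime p and gcd(a, p) = 1
Here p = 79, so 14^78 ≡ 1 (mod 79)
We can reduce the exponent: 387 mod 78 = 75
So 14^387 ≡ 14^75 (mod 79)
Computing: 14^75 mod 79 = 15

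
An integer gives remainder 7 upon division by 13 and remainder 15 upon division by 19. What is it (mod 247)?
M = 13 × 19 = 247. M₁ = 19, y₁ ≡ 11 (mod 13). M₂ = 13, y₂ ≡ 3 (mod 19). m = 7×19×11 + 15×13×3 ≡ 72 (mod 247). The smallest positive such number is 72.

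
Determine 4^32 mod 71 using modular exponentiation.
Using repeated squaring. 32 = 32 (binary 100000). Repeated squaring mod 71: 4^1 ≡ 4; 4^2 ≡ 4² = 16 ≡ 16; 4^4 ≡ 16² = 256 ≡ 43; 4^8 ≡ 43² = 1849 ≡ 3; 4^16 ≡ 3² = 9 ≡ 9; 4^32 ≡ 9² = 81 ≡ 10. So 4^32 ≡ 10 (mod 71).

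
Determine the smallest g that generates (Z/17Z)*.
3

A primitive root g modulo p has order p-1 = 16
Prime divisors of 16: [2]
g is a primitive root iff g^(16/q) ≢ 1 (mod 17) for each prime divisor q
Testing small values:
  g = 2: 2^8 ≡ 1 (mod 17) → 2^8 ≡ 1, not primitive root
  g = 3: 3^8 ≡ 16 (mod 17) → none is 1, primitive root!
The smallest primitive root is 3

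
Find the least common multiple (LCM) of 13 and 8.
104

First find GCD(13, 8) using the Euclidean algorithm:
13 = 1 × 8 + 5
8 = 1 × 5 + 3
5 = 1 × 3 + 2
3 = 1 × 2 + 1
2 = 2 × 1 + 0
GCD(13, 8) = 1

LCM formula: LCM(a, b) = (a × b) / GCD(a, b)
LCM(13, 8) = (13 × 8) / 1
LCM(13, 8) = 104 / 1
LCM(13, 8) = 104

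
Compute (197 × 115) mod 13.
9

(197 × 115) = 22655
22655 mod 13 = 9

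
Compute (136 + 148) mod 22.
20

(136 + 148) = 284
284 mod 22 = 20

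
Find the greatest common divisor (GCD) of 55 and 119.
1

Using the Euclidean algorithm:
55 = 0 × 119 + 55
119 = 2 × 55 + 9
55 = 6 × 9 + 1
9 = 9 × 1 + 0

GCD(55, 119) = 1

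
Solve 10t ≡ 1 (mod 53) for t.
16

Using Extended Euclidean Algorithm:
gcd(10, 53) = 1
Bezout coefficients: 10 × 16 + 53 × -3 = 1
So 10 × 16 ≡ 1 (mod 53)
The inverse is 16 mod 53 = 16
Verification: 10 × 16 = 160 = 3 × 53 + 1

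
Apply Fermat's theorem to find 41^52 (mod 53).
By Fermat's Little Theorem, 41^{52} ≡ 1 (mod 53) since 53 is prime and gcd(41, 53) = 1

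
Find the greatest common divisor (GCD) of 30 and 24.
6

Using the Euclidean algorithm:
30 = 1 × 24 + 6
24 = 4 × 6 + 0

GCD(30, 24) = 6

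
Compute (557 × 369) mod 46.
5

(557 × 369) = 205533
205533 mod 46 = 5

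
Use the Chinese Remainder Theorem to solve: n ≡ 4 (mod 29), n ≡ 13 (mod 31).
323

Using the Chinese Remainder Theorem:
M = product of moduli = 899
For equation 1: M_1 = 31, 31 ≡ 2 (mod 29), inverse of 31 mod 29 is 15 (check: 2 × 15 = 30 ≡ 1 (mod 29))
For equation 2: M_2 = 29, 29 ≡ 29 (mod 31), inverse of 29 mod 31 is 15 (check: 29 × 15 = 435 ≡ 1 (mod 31))
Combine: n ≡ Σ r_i×M_i×(M_i⁻¹ mod m_i) = 4×31×15 + 13×29×15 = 1860 + 5655 = 7515
7515 mod 899 = 323
n ≡ 323 (mod 899)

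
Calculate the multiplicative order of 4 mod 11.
Powers of 4 mod 11: 4^1≡4, 4^2≡5, 4^3≡9, 4^4≡3, 4^5≡1. Order = 5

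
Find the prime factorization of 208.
2^4 × 13

Divide by primes starting from smallest:
208 ÷ 2 = 104
104 ÷ 2 = 52
52 ÷ 2 = 26
26 ÷ 2 = 13
13 ÷ 13 = 1

208 = 2^4 × 13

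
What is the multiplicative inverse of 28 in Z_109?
74

Using Extended Euclidean Algorithm:
gcd(28, 109) = 1
Bezout coefficients: 28 × -35 + 109 × 9 = 1
So 28 × -35 ≡ 1 (mod 109)
The inverse is -35 mod 109 = 74
Verification: 28 × 74 = 2072 = 19 × 109 + 1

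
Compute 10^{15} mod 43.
16

Using successive squaring:
Binary expansion of 15: 1111
Powers of 10 mod 43 (each is the square of the previous):
  10^1 ≡ 10 (mod 43)
  10^2 ≡ 10² = 100 ≡ 14 (mod 43)
  10^4 ≡ 14² = 196 ≡ 24 (mod 43)
  10^8 ≡ 24² = 576 ≡ 17 (mod 43)
15 = 8 + 4 + 2 + 1, so 10^15 = 10^8 × 10^4 × 10^2 × 10^1 ≡ 17 × 24 × 14 × 10 (mod 43)
Multiplying step by step:
  17 × 24 = 408 ≡ 21 (mod 43)
  21 × 14 = 294 ≡ 36 (mod 43)
  36 × 10 = 360 ≡ 16 (mod 43)
Result: 10^15 ≡ 16 (mod 43)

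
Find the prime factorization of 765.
3^2 × 5 × 17

Divide by primes starting from smallest:
765 ÷ 3 = 255
255 ÷ 3 = 85
85 ÷ 5 = 17
17 ÷ 17 = 1

765 = 3^2 × 5 × 17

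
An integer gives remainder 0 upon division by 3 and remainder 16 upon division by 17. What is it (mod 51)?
M = 3 × 17 = 51. M₁ = 17, y₁ ≡ 2 (mod 3). M₂ = 3, y₂ ≡ 6 (mod 17). m = 0×17×2 + 16×3×6 ≡ 33 (mod 51). The smallest positive such number is 33.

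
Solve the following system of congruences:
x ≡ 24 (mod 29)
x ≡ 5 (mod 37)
227

Using the Chinese Remainder Theorem:
M = product of moduli = 1073
For equation 1: M_1 = 37, 37 ≡ 8 (mod 29), inverse of 37 mod 29 is 11 (check: 8 × 11 = 88 ≡ 1 (mod 29))
For equation 2: M_2 = 29, 29 ≡ 29 (mod 37), inverse of 29 mod 37 is 23 (check: 29 × 23 = 667 ≡ 1 (mod 37))
Combine: x ≡ Σ r_i×M_i×(M_i⁻¹ mod m_i) = 24×37×11 + 5×29×23 = 9768 + 3335 = 13103
13103 mod 1073 = 227
x ≡ 227 (mod 1073)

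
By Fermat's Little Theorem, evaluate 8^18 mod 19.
By Fermat's Little Theorem, 8^{18} ≡ 1 (mod 19) since 19 is prime and gcd(8, 19) = 1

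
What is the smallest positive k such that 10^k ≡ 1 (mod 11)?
Powers of 10 mod 11: 10^1≡10, 10^2≡1. Order = 2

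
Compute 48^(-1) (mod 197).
48^(-1) ≡ 78 (mod 197). Verification: 48 × 78 = 3744 ≡ 1 (mod 197)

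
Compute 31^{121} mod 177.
109

Using successive squaring:
Binary expansion of 121: 1111001
Powers of 31 mod 177 (each is the square of the previous):
  31^1 ≡ 31 (mod 177)
  31^2 ≡ 31² = 961 ≡ 76 (mod 177)
  31^4 ≡ 76² = 5776 ≡ 112 (mod 177)
  31^8 ≡ 112² = 12544 ≡ 154 (mod 177)
  31^16 ≡ 154² = 23716 ≡ 175 (mod 177)
  31^32 ≡ 175² = 30625 ≡ 4 (mod 177)
  31^64 ≡ 4² = 16 ≡ 16 (mod 177)
121 = 64 + 32 + 16 + 8 + 1, so 31^121 = 31^64 × 31^32 × 31^16 × 31^8 × 31^1 ≡ 16 × 4 × 175 × 154 × 31 (mod 177)
Multiplying step by step:
  16 × 4 = 64 ≡ 64 (mod 177)
  64 × 175 = 11200 ≡ 49 (mod 177)
  49 × 154 = 7546 ≡ 112 (mod 177)
  112 × 31 = 3472 ≡ 109 (mod 177)
Result: 31^121 ≡ 109 (mod 177)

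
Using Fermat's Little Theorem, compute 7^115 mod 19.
By Fermat: 7^{18} ≡ 1 (mod 19). 115 = 6×18 + 7. So 7^{115} ≡ 7^{7} ≡ 7 (mod 19)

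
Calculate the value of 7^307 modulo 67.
Using Fermat: 7^{66} ≡ 1 (mod 67). 307 ≡ 43 (mod 66). So 7^{307} ≡ 7^{43} ≡ 34 (mod 67)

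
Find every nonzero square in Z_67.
QRs mod 67: {1, 4, 6, 9, 10, 14, 15, 16, 17, 19, 21, 22, 23, 24, 25, 26, 29, 33, 35, 36, 37, 39, 40, 47, 49, 54, 55, 56, 59, 60, 62, 64, 65}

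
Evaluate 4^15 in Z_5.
Using Fermat: 4^{4} ≡ 1 (mod 5). 15 ≡ 3 (mod 4). So 4^{15} ≡ 4^{3} ≡ 4 (mod 5)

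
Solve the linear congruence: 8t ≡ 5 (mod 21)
19

Since gcd(8, 21) = 1 divides 5, a solution exists.
Multiply both sides by the inverse of 8 mod 21:
  8^(-1) mod 21 = 8
  x ≡ 8 × 5 ≡ 40 ≡ 19 (mod 21)
Verification: 8 × 19 = 152 = 7 × 21 + 5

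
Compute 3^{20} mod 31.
5

Using successive squaring:
Binary expansion of 20: 10100
Powers of 3 mod 31 (each is the square of the previous):
  3^1 ≡ 3 (mod 31)
  3^2 ≡ 3² = 9 ≡ 9 (mod 31)
  3^4 ≡ 9² = 81 ≡ 19 (mod 31)
  3^8 ≡ 19² = 361 ≡ 20 (mod 31)
  3^16 ≡ 20² = 400 ≡ 28 (mod 31)
20 = 16 + 4, so 3^20 = 3^16 × 3^4 ≡ 28 × 19 (mod 31)
Multiplying step by step:
  28 × 19 = 532 ≡ 5 (mod 31)
Result: 3^20 ≡ 5 (mod 31)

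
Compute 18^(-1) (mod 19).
18^(-1) ≡ 18 (mod 19). Verification: 18 × 18 = 324 ≡ 1 (mod 19)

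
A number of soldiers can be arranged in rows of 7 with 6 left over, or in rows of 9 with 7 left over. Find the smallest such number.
M = 7 × 9 = 63. M₁ = 9, y₁ ≡ 4 (mod 7). M₂ = 7, y₂ ≡ 4 (mod 9). r = 6×9×4 + 7×7×4 ≡ 34 (mod 63). The smallest positive such number is 34.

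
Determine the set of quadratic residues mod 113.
QRs mod 113: {1, 2, 4, 7, 8, 9, 11, 13, 14, 15, 16, 18, 22, 25, 26, 28, 30, 31, 32, 36, 41, 44, 49, 50, 51, 52, 53, 56, 57, 60, 61, 62, 63, 64, 69, 72, 77, 81, 82, 83, 85, 87, 88, 91, 95, 97, 98, 99, 100, 102, 104, 105, 106, 109, 111, 112}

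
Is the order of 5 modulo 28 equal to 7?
No, the actual order is 6, not 7.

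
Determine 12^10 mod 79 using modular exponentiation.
10 = 8 + 2 (binary 1010). Repeated squaring mod 79: 12^1 ≡ 12; 12^2 ≡ 12² = 144 ≡ 65; 12^4 ≡ 65² = 4225 ≡ 38; 12^8 ≡ 38² = 1444 ≡ 22. Multiply: 12^10 = 12^8 × 12^2 ≡ 22 × 65 (mod 79): 22 × 65 = 1430 ≡ 8. So 12^10 ≡ 8 (mod 79).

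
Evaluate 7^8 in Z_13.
8 = 8 (binary 1000). Repeated squaring mod 13: 7^1 ≡ 7; 7^2 ≡ 7² = 49 ≡ 10; 7^4 ≡ 10² = 100 ≡ 9; 7^8 ≡ 9² = 81 ≡ 3. So 7^8 ≡ 3 (mod 13).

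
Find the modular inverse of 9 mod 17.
9^(-1) ≡ 2 (mod 17). Verification: 9 × 2 = 18 ≡ 1 (mod 17)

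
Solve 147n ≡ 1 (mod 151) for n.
147^(-1) ≡ 113 (mod 151). Verification: 147 × 113 = 16611 ≡ 1 (mod 151)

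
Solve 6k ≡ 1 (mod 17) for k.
6^(-1) ≡ 3 (mod 17). Verification: 6 × 3 = 18 ≡ 1 (mod 17)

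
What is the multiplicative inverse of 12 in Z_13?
12^(-1) ≡ 12 (mod 13). Verification: 12 × 12 = 144 ≡ 1 (mod 13)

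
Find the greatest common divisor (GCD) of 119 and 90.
1

Using the Euclidean algorithm:
119 = 1 × 90 + 29
90 = 3 × 29 + 3
29 = 9 × 3 + 2
3 = 1 × 2 + 1
2 = 2 × 1 + 0

GCD(119, 90) = 1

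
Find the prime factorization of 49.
7^2

Divide by primes starting from smallest:
49 ÷ 7 = 7
7 ÷ 7 = 1

49 = 7^2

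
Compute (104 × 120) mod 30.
0

(104 × 120) = 12480
12480 mod 30 = 0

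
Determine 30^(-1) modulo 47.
30^(-1) ≡ 11 (mod 47). Verification: 30 × 11 = 330 ≡ 1 (mod 47)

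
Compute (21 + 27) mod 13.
9

(21 + 27) = 48
48 mod 13 = 9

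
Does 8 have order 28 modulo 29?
p - 1 = 28 has prime divisors 2, 7. Check 8^(28/q) mod 29 for each: 8^(28/2) = 8^14 ≡ 28, 8^(28/7) = 8^4 ≡ 7 (mod 29). None of these is 1, so 8 has order 28 = φ(29), so it is a primitive root mod 29.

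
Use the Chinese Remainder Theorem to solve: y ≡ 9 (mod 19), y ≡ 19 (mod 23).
180

Using the Chinese Remainder Theorem:
M = product of moduli = 437
For equation 1: M_1 = 23, 23 ≡ 4 (mod 19), inverse of 23 mod 19 is 5 (check: 4 × 5 = 20 ≡ 1 (mod 19))
For equation 2: M_2 = 19, 19 ≡ 19 (mod 23), inverse of 19 mod 23 is 17 (check: 19 × 17 = 323 ≡ 1 (mod 23))
Combine: y ≡ Σ r_i×M_i×(M_i⁻¹ mod m_i) = 9×23×5 + 19×19×17 = 1035 + 6137 = 7172
7172 mod 437 = 180
y ≡ 180 (mod 437)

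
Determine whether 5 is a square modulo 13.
By Euler's criterion: 5^{6} ≡ 12 (mod 13). Since this equals -1 (≡ 12), 5 is not a QR.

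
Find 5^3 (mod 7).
3 = 2 + 1 (binary 11). Repeated squaring mod 7: 5^1 ≡ 5; 5^2 ≡ 5² = 25 ≡ 4. Multiply: 5^3 = 5^2 × 5^1 ≡ 4 × 5 (mod 7): 4 × 5 = 20 ≡ 6. So 5^3 ≡ 6 (mod 7).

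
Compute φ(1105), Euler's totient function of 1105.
768

Prime factorization: 1105 = 5 × 13 × 17
Using the formula φ(n) = n × Π(1 - 1/p) for each prime factor p:
φ(1105) = 1105 × (1 - 1/5) × (1 - 1/13) × (1 - 1/17)
φ(1105) = 768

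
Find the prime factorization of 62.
2 × 31

Divide by primes starting from smallest:
62 ÷ 2 = 31
31 ÷ 31 = 1

62 = 2 × 31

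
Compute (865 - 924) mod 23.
10

(865 - 924) = -59
-59 mod 23 = 10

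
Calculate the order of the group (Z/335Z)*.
264

Prime factorization: 335 = 5 × 67
Using the formula φ(n) = n × Π(1 - 1/p) for each prime factor p:
φ(335) = 335 × (1 - 1/5) × (1 - 1/67)
φ(335) = 264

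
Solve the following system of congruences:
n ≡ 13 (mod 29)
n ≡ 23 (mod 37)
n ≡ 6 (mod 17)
8829

Using the Chinese Remainder Theorem:
M = product of moduli = 18241
For equation 1: M_1 = 629, 629 ≡ 20 (mod 29), inverse of 629 mod 29 is 16 (check: 20 × 16 = 320 ≡ 1 (mod 29))
For equation 2: M_2 = 493, 493 ≡ 12 (mod 37), inverse of 493 mod 37 is 34 (check: 12 × 34 = 408 ≡ 1 (mod 37))
For equation 3: M_3 = 1073, 1073 ≡ 2 (mod 17), inverse of 1073 mod 17 is 9 (check: 2 × 9 = 18 ≡ 1 (mod 17))
Combine: n ≡ Σ r_i×M_i×(M_i⁻¹ mod m_i) = 13×629×16 + 23×493×34 + 6×1073×9 = 130832 + 385526 + 57942 = 574300
574300 mod 18241 = 8829
n ≡ 8829 (mod 18241)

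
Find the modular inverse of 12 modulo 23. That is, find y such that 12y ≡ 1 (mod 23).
2

Using Extended Euclidean Algorithm:
gcd(12, 23) = 1
Bezout coefficients: 12 × 2 + 23 × -1 = 1
So 12 × 2 ≡ 1 (mod 23)
The inverse is 2 mod 23 = 2
Verification: 12 × 2 = 24 = 1 × 23 + 1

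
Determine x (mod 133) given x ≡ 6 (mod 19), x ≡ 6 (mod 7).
6

Using the Chinese Remainder Theorem:
M = product of moduli = 133
For equation 1: M_1 = 7, 7 ≡ 7 (mod 19), inverse of 7 mod 19 is 11 (check: 7 × 11 = 77 ≡ 1 (mod 19))
For equation 2: M_2 = 19, 19 ≡ 5 (mod 7), inverse of 19 mod 7 is 3 (check: 5 × 3 = 15 ≡ 1 (mod 7))
Combine: x ≡ Σ r_i×M_i×(M_i⁻¹ mod m_i) = 6×7×11 + 6×19×3 = 462 + 342 = 804
804 mod 133 = 6
x ≡ 6 (mod 133)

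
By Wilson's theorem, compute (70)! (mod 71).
By Wilson's theorem, (70)! ≡ -1 ≡ 70 (mod 71)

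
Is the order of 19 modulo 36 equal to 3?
No, the actual order is 2, not 3.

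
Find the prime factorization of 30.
2 × 3 × 5

Divide by primes starting from smallest:
30 ÷ 2 = 15
15 ÷ 3 = 5
5 ÷ 5 = 1

30 = 2 × 3 × 5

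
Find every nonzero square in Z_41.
QRs mod 41: {1, 2, 4, 5, 8, 9, 10, 16, 18, 20, 21, 23, 25, 31, 32, 33, 36, 37, 39, 40}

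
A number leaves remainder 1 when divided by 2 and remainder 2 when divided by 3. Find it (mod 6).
M = 2 × 3 = 6. M₁ = 3, y₁ ≡ 1 (mod 2). M₂ = 2, y₂ ≡ 2 (mod 3). k = 1×3×1 + 2×2×2 ≡ 5 (mod 6)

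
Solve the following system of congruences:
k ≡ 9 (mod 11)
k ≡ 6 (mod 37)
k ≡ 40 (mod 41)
1967

Using the Chinese Remainder Theorem:
M = product of moduli = 16687
For equation 1: M_1 = 1517, 1517 ≡ 10 (mod 11), inverse of 1517 mod 11 is 10 (check: 10 × 10 = 100 ≡ 1 (mod 11))
For equation 2: M_2 = 451, 451 ≡ 7 (mod 37), inverse of 451 mod 37 is 16 (check: 7 × 16 = 112 ≡ 1 (mod 37))
For equation 3: M_3 = 407, 407 ≡ 38 (mod 41), inverse of 407 mod 41 is 27 (check: 38 × 27 = 1026 ≡ 1 (mod 41))
Combine: k ≡ Σ r_i×M_i×(M_i⁻¹ mod m_i) = 9×1517×10 + 6×451×16 + 40×407×27 = 136530 + 43296 + 439560 = 619386
619386 mod 16687 = 1967
k ≡ 1967 (mod 16687)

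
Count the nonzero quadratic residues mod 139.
For prime 139, there are (p-1)/2 = (139-1)/2 = 69 quadratic residues (excluding 0).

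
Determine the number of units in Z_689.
624

Prime factorization: 689 = 13 × 53
Using the formula φ(n) = n × Π(1 - 1/p) for each prime factor p:
φ(689) = 689 × (1 - 1/13) × (1 - 1/53)
φ(689) = 624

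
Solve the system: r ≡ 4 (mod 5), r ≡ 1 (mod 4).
M = 5 × 4 = 20. M₁ = 4, y₁ ≡ 4 (mod 5). M₂ = 5, y₂ ≡ 1 (mod 4). r = 4×4×4 + 1×5×1 ≡ 9 (mod 20)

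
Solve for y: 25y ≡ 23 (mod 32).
15

Since gcd(25, 32) = 1 divides 23, a solution exists.
Multiply both sides by the inverse of 25 mod 32:
  25^(-1) mod 32 = 9
  x ≡ 9 × 23 ≡ 207 ≡ 15 (mod 32)
Verification: 25 × 15 = 375 = 11 × 32 + 23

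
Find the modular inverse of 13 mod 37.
13^(-1) ≡ 20 (mod 37). Verification: 13 × 20 = 260 ≡ 1 (mod 37)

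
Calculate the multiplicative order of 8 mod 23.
Powers of 8 mod 23: 8^1≡8, 8^2≡18, 8^3≡6, 8^4≡2, 8^5≡16, 8^6≡13, 8^7≡12, 8^8≡4, 8^9≡9, 8^10≡3, 8^11≡1. Order = 11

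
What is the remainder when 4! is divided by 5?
By Wilson's theorem, (4)! ≡ -1 ≡ 4 (mod 5)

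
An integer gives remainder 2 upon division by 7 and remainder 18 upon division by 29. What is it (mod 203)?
M = 7 × 29 = 203. M₁ = 29, y₁ ≡ 1 (mod 7). M₂ = 7, y₂ ≡ 25 (mod 29). x = 2×29×1 + 18×7×25 ≡ 163 (mod 203). The smallest positive such number is 163.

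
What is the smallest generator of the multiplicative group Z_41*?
p - 1 = 40 has prime divisors 2, 5. h is a primitive root mod 41 iff h^(40/q) ≢ 1 (mod 41) for each such q.
h = 2: 2^20 ≡ 1, 2^8 ≡ 10 (mod 41); 2^20 ≡ 1, so not a primitive root.
h = 3: 3^20 ≡ 40, 3^8 ≡ 1 (mod 41); 3^8 ≡ 1, so not a primitive root.
h = 4: 4^20 ≡ 1, 4^8 ≡ 18 (mod 41); 4^20 ≡ 1, so not a primitive root.
h = 5: 5^20 ≡ 1, 5^8 ≡ 18 (mod 41); 5^20 ≡ 1, so not a primitive root.
h = 6: 6^20 ≡ 40, 6^8 ≡ 10 (mod 41); none is 1, so 6 has order 40 and is a primitive root.
The smallest primitive root mod 41 is g = 6.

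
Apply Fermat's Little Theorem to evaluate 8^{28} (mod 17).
16

By Fermat's Little Theorem, a^(p-1) ≡ 1 (mod p) for prime p and gcd(a, p) = 1
Here p = 17, so 8^16 ≡ 1 (mod 17)
We can reduce the exponent: 28 mod 16 = 12
So 8^28 ≡ 8^12 (mod 17)
Computing: 8^12 mod 17 = 16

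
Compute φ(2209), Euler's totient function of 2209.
2162

Prime factorization: 2209 = 47^2
Using the formula φ(n) = n × Π(1 - 1/p) for each prime factor p:
φ(2209) = 2209 × (1 - 1/47)
φ(2209) = 2162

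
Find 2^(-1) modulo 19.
10

Using Extended Euclidean Algorithm:
gcd(2, 19) = 1
Bezout coefficients: 2 × -9 + 19 × 1 = 1
So 2 × -9 ≡ 1 (mod 19)
The inverse is -9 mod 19 = 10
Verification: 2 × 10 = 20 = 1 × 19 + 1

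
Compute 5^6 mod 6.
6 = 4 + 2 (binary 110). Repeated squaring mod 6: 5^1 ≡ 5; 5^2 ≡ 5² = 25 ≡ 1; 5^4 ≡ 1² = 1 ≡ 1. Multiply: 5^6 = 5^4 × 5^2 ≡ 1 × 1 (mod 6): 1 × 1 = 1 ≡ 1. So 5^6 ≡ 1 (mod 6).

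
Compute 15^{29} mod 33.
3

Using successive squaring:
Binary expansion of 29: 11101
Powers of 15 mod 33 (each is the square of the previous):
  15^1 ≡ 15 (mod 33)
  15^2 ≡ 15² = 225 ≡ 27 (mod 33)
  15^4 ≡ 27² = 729 ≡ 3 (mod 33)
  15^8 ≡ 3² = 9 ≡ 9 (mod 33)
  15^16 ≡ 9² = 81 ≡ 15 (mod 33)
29 = 16 + 8 + 4 + 1, so 15^29 = 15^16 × 15^8 × 15^4 × 15^1 ≡ 15 × 9 × 3 × 15 (mod 33)
Multiplying step by step:
  15 × 9 = 135 ≡ 3 (mod 33)
  3 × 3 = 9 ≡ 9 (mod 33)
  9 × 15 = 135 ≡ 3 (mod 33)
Result: 15^29 ≡ 3 (mod 33)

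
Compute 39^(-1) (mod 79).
39^(-1) ≡ 77 (mod 79). Verification: 39 × 77 = 3003 ≡ 1 (mod 79)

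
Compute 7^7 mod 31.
7 = 4 + 2 + 1 (binary 111). Repeated squaring mod 31: 7^1 ≡ 7; 7^2 ≡ 7² = 49 ≡ 18; 7^4 ≡ 18² = 324 ≡ 14. Multiply: 7^7 = 7^4 × 7^2 × 7^1 ≡ 14 × 18 × 7 (mod 31): 14 × 18 = 252 ≡ 4; 4 × 7 = 28 ≡ 28. So 7^7 ≡ 28 (mod 31).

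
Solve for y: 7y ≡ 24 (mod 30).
12

Since gcd(7, 30) = 1 divides 24, a solution exists.
Multiply both sides by the inverse of 7 mod 30:
  7^(-1) mod 30 = 13
  x ≡ 13 × 24 ≡ 312 ≡ 12 (mod 30)
Verification: 7 × 12 = 84 = 2 × 30 + 24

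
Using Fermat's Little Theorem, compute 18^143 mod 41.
By Fermat: 18^{40} ≡ 1 (mod 41). 143 = 3×40 + 23. So 18^{143} ≡ 18^{23} ≡ 10 (mod 41)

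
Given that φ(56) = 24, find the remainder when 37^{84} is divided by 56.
By Euler: 37^{24} ≡ 1 (mod 56) since gcd(37, 56) = 1. 84 = 3×24 + 12. So 37^{84} ≡ 37^{12} ≡ 1 (mod 56)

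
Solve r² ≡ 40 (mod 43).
The square roots of 40 mod 43 are 13 and 30. Verify: 13² = 169 ≡ 40 (mod 43)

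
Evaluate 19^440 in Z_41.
Using Fermat: 19^{40} ≡ 1 (mod 41). 440 ≡ 0 (mod 40). So 19^{440} ≡ 19^{0} ≡ 1 (mod 41)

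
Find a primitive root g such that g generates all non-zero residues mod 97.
p - 1 = 96 has prime divisors 2, 3. h is a primitive root mod 97 iff h^(96/q) ≢ 1 (mod 97) for each such q.
h = 2: 2^48 ≡ 1, 2^32 ≡ 35 (mod 97); 2^48 ≡ 1, so not a primitive root.
h = 3: 3^48 ≡ 1, 3^32 ≡ 35 (mod 97); 3^48 ≡ 1, so not a primitive root.
h = 4: 4^48 ≡ 1, 4^32 ≡ 61 (mod 97); 4^48 ≡ 1, so not a primitive root.
h = 5: 5^48 ≡ 96, 5^32 ≡ 35 (mod 97); none is 1, so 5 has order 96 and is a primitive root.
The smallest primitive root mod 97 is g = 5.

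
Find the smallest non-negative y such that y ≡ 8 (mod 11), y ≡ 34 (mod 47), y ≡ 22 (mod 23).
7037

Using the Chinese Remainder Theorem:
M = product of moduli = 11891
For equation 1: M_1 = 1081, 1081 ≡ 3 (mod 11), inverse of 1081 mod 11 is 4 (check: 3 × 4 = 12 ≡ 1 (mod 11))
For equation 2: M_2 = 253, 253 ≡ 18 (mod 47), inverse of 253 mod 47 is 34 (check: 18 × 34 = 612 ≡ 1 (mod 47))
For equation 3: M_3 = 517, 517 ≡ 11 (mod 23), inverse of 517 mod 23 is 21 (check: 11 × 21 = 231 ≡ 1 (mod 23))
Combine: y ≡ Σ r_i×M_i×(M_i⁻¹ mod m_i) = 8×1081×4 + 34×253×34 + 22×517×21 = 34592 + 292468 + 238854 = 565914
565914 mod 11891 = 7037
y ≡ 7037 (mod 11891)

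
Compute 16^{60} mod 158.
64

Using successive squaring:
Binary expansion of 60: 111100
Powers of 16 mod 158 (each is the square of the previous):
  16^1 ≡ 16 (mod 158)
  16^2 ≡ 16² = 256 ≡ 98 (mod 158)
  16^4 ≡ 98² = 9604 ≡ 124 (mod 158)
  16^8 ≡ 124² = 15376 ≡ 50 (mod 158)
  16^16 ≡ 50² = 2500 ≡ 130 (mod 158)
  16^32 ≡ 130² = 16900 ≡ 152 (mod 158)
60 = 32 + 16 + 8 + 4, so 16^60 = 16^32 × 16^16 × 16^8 × 16^4 ≡ 152 × 130 × 50 × 124 (mod 158)
Multiplying step by step:
  152 × 130 = 19760 ≡ 10 (mod 158)
  10 × 50 = 500 ≡ 26 (mod 158)
  26 × 124 = 3224 ≡ 64 (mod 158)
Result: 16^60 ≡ 64 (mod 158)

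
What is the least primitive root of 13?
2

A primitive root g modulo p has order p-1 = 12
Prime divisors of 12: [2, 3]
g is a primitive root iff g^(12/q) ≢ 1 (mod 13) for each prime divisor q
Testing small values:
  g = 2: 2^6 ≡ 12, 2^4 ≡ 3 (mod 13) → none is 1, primitive root!
The smallest primitive root is 2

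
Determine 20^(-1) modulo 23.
20^(-1) ≡ 15 (mod 23). Verification: 20 × 15 = 300 ≡ 1 (mod 23)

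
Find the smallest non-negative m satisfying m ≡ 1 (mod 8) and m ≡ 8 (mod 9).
M = 8 × 9 = 72. M₁ = 9, y₁ ≡ 1 (mod 8). M₂ = 8, y₂ ≡ 8 (mod 9). m = 1×9×1 + 8×8×8 ≡ 17 (mod 72)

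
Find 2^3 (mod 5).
3 = 2 + 1 (binary 11). Repeated squaring mod 5: 2^1 ≡ 2; 2^2 ≡ 2² = 4 ≡ 4. Multiply: 2^3 = 2^2 × 2^1 ≡ 4 × 2 (mod 5): 4 × 2 = 8 ≡ 3. So 2^3 ≡ 3 (mod 5).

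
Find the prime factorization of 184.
2^3 × 23

Divide by primes starting from smallest:
184 ÷ 2 = 92
92 ÷ 2 = 46
46 ÷ 2 = 23
23 ÷ 23 = 1

184 = 2^3 × 23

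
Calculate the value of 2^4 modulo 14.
4 = 4 (binary 100). Repeated squaring mod 14: 2^1 ≡ 2; 2^2 ≡ 2² = 4 ≡ 4; 2^4 ≡ 4² = 16 ≡ 2. So 2^4 ≡ 2 (mod 14).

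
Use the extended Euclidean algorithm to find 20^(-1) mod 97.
Extended GCD: 20(34) + 97(-7) = 1. So 20^(-1) ≡ 34 ≡ 34 (mod 97). Verify: 20 × 34 = 680 ≡ 1 (mod 97)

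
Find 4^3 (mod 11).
3 = 2 + 1 (binary 11). Repeated squaring mod 11: 4^1 ≡ 4; 4^2 ≡ 4² = 16 ≡ 5. Multiply: 4^3 = 4^2 × 4^1 ≡ 5 × 4 (mod 11): 5 × 4 = 20 ≡ 9. So 4^3 ≡ 9 (mod 11).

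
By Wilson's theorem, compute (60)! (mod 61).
By Wilson's theorem, (60)! ≡ -1 ≡ 60 (mod 61)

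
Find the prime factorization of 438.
2 × 3 × 73

Divide by primes starting from smallest:
438 ÷ 2 = 219
219 ÷ 3 = 73
73 ÷ 73 = 1

438 = 2 × 3 × 73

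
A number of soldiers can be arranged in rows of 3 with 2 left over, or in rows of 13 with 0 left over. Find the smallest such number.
M = 3 × 13 = 39. M₁ = 13, y₁ ≡ 1 (mod 3). M₂ = 3, y₂ ≡ 9 (mod 13). m = 2×13×1 + 0×3×9 ≡ 26 (mod 39). The smallest positive such number is 26.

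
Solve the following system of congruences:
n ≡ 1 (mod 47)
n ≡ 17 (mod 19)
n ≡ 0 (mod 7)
1176

Using the Chinese Remainder Theorem:
M = product of moduli = 6251
For equation 1: M_1 = 133, 133 ≡ 39 (mod 47), inverse of 133 mod 47 is 41 (check: 39 × 41 = 1599 ≡ 1 (mod 47))
For equation 2: M_2 = 329, 329 ≡ 6 (mod 19), inverse of 329 mod 19 is 16 (check: 6 × 16 = 96 ≡ 1 (mod 19))
For equation 3: M_3 = 893, 893 ≡ 4 (mod 7), inverse of 893 mod 7 is 2 (check: 4 × 2 = 8 ≡ 1 (mod 7))
Combine: n ≡ Σ r_i×M_i×(M_i⁻¹ mod m_i) = 1×133×41 + 17×329×16 + 0×893×2 = 5453 + 89488 + 0 = 94941
94941 mod 6251 = 1176
n ≡ 1176 (mod 6251)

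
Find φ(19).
18

Prime factorization: 19 = 19
Using the formula φ(n) = n × Π(1 - 1/p) for each prime factor p:
φ(19) = 19 × (1 - 1/19)
φ(19) = 18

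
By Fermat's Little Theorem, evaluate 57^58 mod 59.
By Fermat's Little Theorem, 57^{58} ≡ 1 (mod 59) since 59 is prime and gcd(57, 59) = 1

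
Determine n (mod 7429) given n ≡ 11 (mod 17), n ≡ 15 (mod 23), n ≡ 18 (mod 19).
5604

Using the Chinese Remainder Theorem:
M = product of moduli = 7429
For equation 1: M_1 = 437, 437 ≡ 12 (mod 17), inverse of 437 mod 17 is 10 (check: 12 × 10 = 120 ≡ 1 (mod 17))
For equation 2: M_2 = 323, 323 ≡ 1 (mod 23), inverse of 323 mod 23 is 1 (check: 1 × 1 = 1 ≡ 1 (mod 23))
For equation 3: M_3 = 391, 391 ≡ 11 (mod 19), inverse of 391 mod 19 is 7 (check: 11 × 7 = 77 ≡ 1 (mod 19))
Combine: n ≡ Σ r_i×M_i×(M_i⁻¹ mod m_i) = 11×437×10 + 15×323×1 + 18×391×7 = 48070 + 4845 + 49266 = 102181
102181 mod 7429 = 5604
n ≡ 5604 (mod 7429)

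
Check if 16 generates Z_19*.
p - 1 = 18 has prime divisors 2, 3. Check 16^(18/q) mod 19 for each: 16^(18/2) = 16^9 ≡ 1, 16^(18/3) = 16^6 ≡ 7 (mod 19). Since 16^9 ≡ 1 (mod 19), the order of 16 divides 9 (in fact the order is 9) ≠ 18, so it is not a primitive root.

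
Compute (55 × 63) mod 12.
9

(55 × 63) = 3465
3465 mod 12 = 9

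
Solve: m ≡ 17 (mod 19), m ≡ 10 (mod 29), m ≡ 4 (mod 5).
M = 19 × 29 × 5 = 2755. M₁ = 145, y₁ ≡ 8 (mod 19). M₂ = 95, y₂ ≡ 11 (mod 29). M₃ = 551, y₃ ≡ 1 (mod 5). m = 17×145×8 + 10×95×11 + 4×551×1 ≡ 2069 (mod 2755)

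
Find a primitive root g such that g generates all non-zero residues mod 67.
p - 1 = 66 has prime divisors 2, 3, 11. h is a primitive root mod 67 iff h^(66/q) ≢ 1 (mod 67) for each such q.
h = 2: 2^33 ≡ 66, 2^22 ≡ 37, 2^6 ≡ 64 (mod 67); none is 1, so 2 has order 66 and is a primitive root.
The smallest primitive root mod 67 is g = 2.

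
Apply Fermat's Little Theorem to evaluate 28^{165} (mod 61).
11

By Fermat's Little Theorem, a^(p-1) ≡ 1 (mod p) for prime p and gcd(a, p) = 1
Here p = 61, so 28^60 ≡ 1 (mod 61)
We can reduce the exponent: 165 mod 60 = 45
So 28^165 ≡ 28^45 (mod 61)
Computing: 28^45 mod 61 = 11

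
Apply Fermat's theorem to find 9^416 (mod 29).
By Fermat: 9^{28} ≡ 1 (mod 29). 416 ≡ 24 (mod 28). So 9^{416} ≡ 9^{24} ≡ 25 (mod 29)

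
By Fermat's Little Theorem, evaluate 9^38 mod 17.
By Fermat: 9^{16} ≡ 1 (mod 17). 38 = 2×16 + 6. So 9^{38} ≡ 9^{6} ≡ 4 (mod 17)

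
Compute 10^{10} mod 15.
10

Using successive squaring:
Binary expansion of 10: 1010
Powers of 10 mod 15 (each is the square of the previous):
  10^1 ≡ 10 (mod 15)
  10^2 ≡ 10² = 100 ≡ 10 (mod 15)
  10^4 ≡ 10² = 100 ≡ 10 (mod 15)
  10^8 ≡ 10² = 100 ≡ 10 (mod 15)
10 = 8 + 2, so 10^10 = 10^8 × 10^2 ≡ 10 × 10 (mod 15)
Multiplying step by step:
  10 × 10 = 100 ≡ 10 (mod 15)
Result: 10^10 ≡ 10 (mod 15)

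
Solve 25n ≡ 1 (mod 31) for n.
25^(-1) ≡ 5 (mod 31). Verification: 25 × 5 = 125 ≡ 1 (mod 31)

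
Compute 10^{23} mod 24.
16

Using successive squaring:
Binary expansion of 23: 10111
Powers of 10 mod 24 (each is the square of the previous):
  10^1 ≡ 10 (mod 24)
  10^2 ≡ 10² = 100 ≡ 4 (mod 24)
  10^4 ≡ 4² = 16 ≡ 16 (mod 24)
  10^8 ≡ 16² = 256 ≡ 16 (mod 24)
  10^16 ≡ 16² = 256 ≡ 16 (mod 24)
23 = 16 + 4 + 2 + 1, so 10^23 = 10^16 × 10^4 × 10^2 × 10^1 ≡ 16 × 16 × 4 × 10 (mod 24)
Multiplying step by step:
  16 × 16 = 256 ≡ 16 (mod 24)
  16 × 4 = 64 ≡ 16 (mod 24)
  16 × 10 = 160 ≡ 16 (mod 24)
Result: 10^23 ≡ 16 (mod 24)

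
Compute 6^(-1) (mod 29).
6^(-1) ≡ 5 (mod 29). Verification: 6 × 5 = 30 ≡ 1 (mod 29)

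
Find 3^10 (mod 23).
10 = 8 + 2 (binary 1010). Repeated squaring mod 23: 3^1 ≡ 3; 3^2 ≡ 3² = 9 ≡ 9; 3^4 ≡ 9² = 81 ≡ 12; 3^8 ≡ 12² = 144 ≡ 6. Multiply: 3^10 = 3^8 × 3^2 ≡ 6 × 9 (mod 23): 6 × 9 = 54 ≡ 8. So 3^10 ≡ 8 (mod 23).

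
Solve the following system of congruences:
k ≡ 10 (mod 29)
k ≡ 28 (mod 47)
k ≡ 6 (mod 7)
6796

Using the Chinese Remainder Theorem:
M = product of moduli = 9541
For equation 1: M_1 = 329, 329 ≡ 10 (mod 29), inverse of 329 mod 29 is 3 (check: 10 × 3 = 30 ≡ 1 (mod 29))
For equation 2: M_2 = 203, 203 ≡ 15 (mod 47), inverse of 203 mod 47 is 22 (check: 15 × 22 = 330 ≡ 1 (mod 47))
For equation 3: M_3 = 1363, 1363 ≡ 5 (mod 7), inverse of 1363 mod 7 is 3 (check: 5 × 3 = 15 ≡ 1 (mod 7))
Combine: k ≡ Σ r_i×M_i×(M_i⁻¹ mod m_i) = 10×329×3 + 28×203×22 + 6×1363×3 = 9870 + 125048 + 24534 = 159452
159452 mod 9541 = 6796
k ≡ 6796 (mod 9541)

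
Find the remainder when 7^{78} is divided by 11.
By Fermat: 7^{10} ≡ 1 (mod 11). 78 = 7×10 + 8. So 7^{78} ≡ 7^{8} ≡ 9 (mod 11)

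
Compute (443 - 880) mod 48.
43

(443 - 880) = -437
-437 mod 48 = 43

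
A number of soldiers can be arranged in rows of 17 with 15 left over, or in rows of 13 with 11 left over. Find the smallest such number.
M = 17 × 13 = 221. M₁ = 13, y₁ ≡ 4 (mod 17). M₂ = 17, y₂ ≡ 10 (mod 13). z = 15×13×4 + 11×17×10 ≡ 219 (mod 221). The smallest positive such number is 219.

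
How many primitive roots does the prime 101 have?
Number of primitive roots mod 101 = φ(100) = 40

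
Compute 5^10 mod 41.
10 = 8 + 2 (binary 1010). Repeated squaring mod 41: 5^1 ≡ 5; 5^2 ≡ 5² = 25 ≡ 25; 5^4 ≡ 25² = 625 ≡ 10; 5^8 ≡ 10² = 100 ≡ 18. Multiply: 5^10 = 5^8 × 5^2 ≡ 18 × 25 (mod 41): 18 × 25 = 450 ≡ 40. So 5^10 ≡ 40 (mod 41).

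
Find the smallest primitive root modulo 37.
2

A primitive root g modulo p has order p-1 = 36
Prime divisors of 36: [2, 3]
g is a primitive root iff g^(36/q) ≢ 1 (mod 37) for each prime divisor q
Testing small values:
  g = 2: 2^18 ≡ 36, 2^12 ≡ 26 (mod 37) → none is 1, primitive root!
The smallest primitive root is 2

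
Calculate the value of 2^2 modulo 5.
2 = 2 (binary 10). Repeated squaring mod 5: 2^1 ≡ 2; 2^2 ≡ 2² = 4 ≡ 4. So 2^2 ≡ 4 (mod 5).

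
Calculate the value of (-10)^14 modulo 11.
Using Fermat: (-10)^{10} ≡ 1 (mod 11). 14 ≡ 4 (mod 10). So (-10)^{14} ≡ (-10)^{4} ≡ 1 (mod 11)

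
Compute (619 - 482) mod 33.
5

(619 - 482) = 137
137 mod 33 = 5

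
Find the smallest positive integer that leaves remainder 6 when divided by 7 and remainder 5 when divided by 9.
M = 7 × 9 = 63. M₁ = 9, y₁ ≡ 4 (mod 7). M₂ = 7, y₂ ≡ 4 (mod 9). y = 6×9×4 + 5×7×4 ≡ 41 (mod 63). The smallest positive such number is 41.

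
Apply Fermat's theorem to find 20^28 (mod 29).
By Fermat's Little Theorem, 20^{28} ≡ 1 (mod 29) since 29 is prime and gcd(20, 29) = 1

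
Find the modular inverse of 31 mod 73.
31^(-1) ≡ 33 (mod 73). Verification: 31 × 33 = 1023 ≡ 1 (mod 73)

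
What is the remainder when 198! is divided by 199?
By Wilson's theorem, (198)! ≡ -1 ≡ 198 (mod 199)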